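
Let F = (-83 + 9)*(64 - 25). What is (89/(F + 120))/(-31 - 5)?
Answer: 89/99576 ≈ 0.00089379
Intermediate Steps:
F = -2886 (F = -74*39 = -2886)
(89/(F + 120))/(-31 - 5) = (89/(-2886 + 120))/(-31 - 5) = (89/(-2766))/(-36) = -1/2766*89*(-1/36) = -89/2766*(-1/36) = 89/99576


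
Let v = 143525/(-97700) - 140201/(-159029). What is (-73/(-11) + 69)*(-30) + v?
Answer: -15516289766511/6836338652 ≈ -2269.7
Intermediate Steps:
v = -365079981/621485332 (v = 143525*(-1/97700) - 140201*(-1/159029) = -5741/3908 + 140201/159029 = -365079981/621485332 ≈ -0.58743)
(-73/(-11) + 69)*(-30) + v = (-73/(-11) + 69)*(-30) - 365079981/621485332 = (-73*(-1/11) + 69)*(-30) - 365079981/621485332 = (73/11 + 69)*(-30) - 365079981/621485332 = (832/11)*(-30) - 365079981/621485332 = -24960/11 - 365079981/621485332 = -15516289766511/6836338652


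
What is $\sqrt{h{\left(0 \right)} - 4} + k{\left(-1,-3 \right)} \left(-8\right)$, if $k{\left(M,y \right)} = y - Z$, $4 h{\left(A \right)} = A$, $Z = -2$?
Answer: $8 + 2 i \approx 8.0 + 2.0 i$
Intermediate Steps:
$h{\left(A \right)} = \frac{A}{4}$
$k{\left(M,y \right)} = 2 + y$ ($k{\left(M,y \right)} = y - -2 = y + 2 = 2 + y$)
$\sqrt{h{\left(0 \right)} - 4} + k{\left(-1,-3 \right)} \left(-8\right) = \sqrt{\frac{1}{4} \cdot 0 - 4} + \left(2 - 3\right) \left(-8\right) = \sqrt{0 - 4} - -8 = \sqrt{-4} + 8 = 2 i + 8 = 8 + 2 i$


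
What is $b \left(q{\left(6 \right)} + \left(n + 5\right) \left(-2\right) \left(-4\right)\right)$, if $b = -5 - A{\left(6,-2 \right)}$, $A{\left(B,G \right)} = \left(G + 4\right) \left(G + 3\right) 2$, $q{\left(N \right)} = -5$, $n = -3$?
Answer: $-99$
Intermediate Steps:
$A{\left(B,G \right)} = 2 \left(3 + G\right) \left(4 + G\right)$ ($A{\left(B,G \right)} = \left(4 + G\right) \left(3 + G\right) 2 = \left(3 + G\right) \left(4 + G\right) 2 = 2 \left(3 + G\right) \left(4 + G\right)$)
$b = -9$ ($b = -5 - \left(24 + 2 \left(-2\right)^{2} + 14 \left(-2\right)\right) = -5 - \left(24 + 2 \cdot 4 - 28\right) = -5 - \left(24 + 8 - 28\right) = -5 - 4 = -9$)
$b \left(q{\left(6 \right)} + \left(n + 5\right) \left(-2\right) \left(-4\right)\right) = - 9 \left(-5 + \left(-3 + 5\right) \left(-2\right) \left(-4\right)\right) = - 9 \left(-5 + 2 \left(-2\right) \left(-4\right)\right) = - 9 \left(-5 - -16\right) = - 9 \left(-5 + 16\right) = \left(-9\right) 11 = -99$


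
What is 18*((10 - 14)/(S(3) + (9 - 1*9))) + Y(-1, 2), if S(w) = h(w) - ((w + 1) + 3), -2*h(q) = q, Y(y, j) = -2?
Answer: 110/17 ≈ 6.4706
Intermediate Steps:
h(q) = -q/2
S(w) = -4 - 3*w/2 (S(w) = -w/2 - ((w + 1) + 3) = -w/2 - ((1 + w) + 3) = -w/2 - (4 + w) = -w/2 + (-4 - w) = -4 - 3*w/2)
18*((10 - 14)/(S(3) + (9 - 1*9))) + Y(-1, 2) = 18*((10 - 14)/((-4 - 3/2*3) + (9 - 1*9))) - 2 = 18*(-4/((-4 - 9/2) + (9 - 9))) - 2 = 18*(-4/(-17/2 + 0)) - 2 = 18*(-4/(-17/2)) - 2 = 18*(-4*(-2/17)) - 2 = 18*(8/17) - 2 = 144/17 - 2 = 110/17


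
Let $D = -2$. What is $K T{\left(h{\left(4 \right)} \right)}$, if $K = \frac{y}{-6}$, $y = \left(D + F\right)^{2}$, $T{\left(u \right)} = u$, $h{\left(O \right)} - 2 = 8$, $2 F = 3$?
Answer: $- \frac{5}{12} \approx -0.41667$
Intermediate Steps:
$F = \frac{3}{2}$ ($F = \frac{1}{2} \cdot 3 = \frac{3}{2} \approx 1.5$)
$h{\left(O \right)} = 10$ ($h{\left(O \right)} = 2 + 8 = 10$)
$y = \frac{1}{4}$ ($y = \left(-2 + \frac{3}{2}\right)^{2} = \left(- \frac{1}{2}\right)^{2} = \frac{1}{4} \approx 0.25$)
$K = - \frac{1}{24}$ ($K = \frac{1}{4 \left(-6\right)} = \frac{1}{4} \left(- \frac{1}{6}\right) = - \frac{1}{24} \approx -0.041667$)
$K T{\left(h{\left(4 \right)} \right)} = \left(- \frac{1}{24}\right) 10 = - \frac{5}{12}$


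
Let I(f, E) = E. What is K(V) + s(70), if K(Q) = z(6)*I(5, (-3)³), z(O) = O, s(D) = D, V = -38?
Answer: -92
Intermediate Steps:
K(Q) = -162 (K(Q) = 6*(-3)³ = 6*(-27) = -162)
K(V) + s(70) = -162 + 70 = -92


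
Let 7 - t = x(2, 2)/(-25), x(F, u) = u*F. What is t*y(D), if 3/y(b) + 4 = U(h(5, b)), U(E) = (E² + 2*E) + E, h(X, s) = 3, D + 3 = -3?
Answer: 537/350 ≈ 1.5343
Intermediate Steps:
D = -6 (D = -3 - 3 = -6)
x(F, u) = F*u
U(E) = E² + 3*E
y(b) = 3/14 (y(b) = 3/(-4 + 3*(3 + 3)) = 3/(-4 + 3*6) = 3/(-4 + 18) = 3/14)
t = 179/25 (t = 7 - 2*2/(-25) = 7 - 4*(-1)/25 = 7 - 1*(-4/25) = 7 + 4/25 = 179/25 ≈ 7.1600)
t*y(D) = (179/25)*(3/14) = 537/350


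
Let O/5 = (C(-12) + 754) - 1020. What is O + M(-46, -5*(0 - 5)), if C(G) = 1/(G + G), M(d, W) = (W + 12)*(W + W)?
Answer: 12475/24 ≈ 519.79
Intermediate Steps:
M(d, W) = 2*W*(12 + W) (M(d, W) = (12 + W)*(2*W) = 2*W*(12 + W))
C(G) = 1/(2*G)
O = -31925/24 (O = 5*(((½)/(-12) + 754) - 1020) = 5*(((½)*(-1/12) + 754) - 1020) = 5*((-1/24 + 754) - 1020) = 5*(18095/24 - 1020) = 5*(-6385/24) = -31925/24 ≈ -1330.2)
O + M(-46, -5*(0 - 5)) = -31925/24 + 2*(-5*(0 - 5))*(12 - 5*(0 - 5)) = -31925/24 + 2*(-5*(-5))*(12 - 5*(-5)) = -31925/24 + 2*25*(12 + 25) = -31925/24 + 2*25*37 = -31925/24 + 1850 = 12475/24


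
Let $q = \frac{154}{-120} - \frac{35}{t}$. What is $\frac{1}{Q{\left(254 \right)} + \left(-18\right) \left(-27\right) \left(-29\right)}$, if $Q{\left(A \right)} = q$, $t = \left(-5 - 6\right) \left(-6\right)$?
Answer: $- \frac{220}{3101079} \approx -7.0943 \cdot 10^{-5}$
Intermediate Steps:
$t = 66$ ($t = \left(-11\right) \left(-6\right) = 66$)
$q = - \frac{399}{220}$ ($q = \frac{154}{-120} - \frac{35}{66} = 154 \left(- \frac{1}{120}\right) - \frac{35}{66} = - \frac{77}{60} - \frac{35}{66} = - \frac{399}{220} \approx -1.8136$)
$Q{\left(A \right)} = - \frac{399}{220}$
$\frac{1}{Q{\left(254 \right)} + \left(-18\right) \left(-27\right) \left(-29\right)} = \frac{1}{- \frac{399}{220} + \left(-18\right) \left(-27\right) \left(-29\right)} = \frac{1}{- \frac{399}{220} + 486 \left(-29\right)} = \frac{1}{- \frac{399}{220} - 14094} = \frac{1}{- \frac{3101079}{220}} = - \frac{220}{3101079}$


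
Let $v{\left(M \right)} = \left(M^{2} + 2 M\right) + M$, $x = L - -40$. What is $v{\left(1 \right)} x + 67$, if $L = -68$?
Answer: $-45$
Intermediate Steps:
$x = -28$ ($x = -68 - -40 = -68 + 40 = -28$)
$v{\left(M \right)} = M^{2} + 3 M$
$v{\left(1 \right)} x + 67 = 1 \left(3 + 1\right) \left(-28\right) + 67 = 1 \cdot 4 \left(-28\right) + 67 = 4 \left(-28\right) + 67 = -112 + 67 = -45$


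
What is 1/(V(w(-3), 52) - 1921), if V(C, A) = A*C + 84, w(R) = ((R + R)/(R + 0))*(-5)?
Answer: -1/2357 ≈ -0.00042427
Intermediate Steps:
w(R) = -10 (w(R) = ((2*R)/R)*(-5) = 2*(-5) = -10)
V(C, A) = 84 + A*C
1/(V(w(-3), 52) - 1921) = 1/((84 + 52*(-10)) - 1921) = 1/((84 - 520) - 1921) = 1/(-436 - 1921) = 1/(-2357) = -1/2357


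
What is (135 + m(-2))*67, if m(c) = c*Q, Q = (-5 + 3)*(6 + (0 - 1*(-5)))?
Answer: 11993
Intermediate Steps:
Q = -22 (Q = -2*(6 + (0 + 5)) = -2*(6 + 5) = -2*11 = -22)
m(c) = -22*c (m(c) = c*(-22) = -22*c)
(135 + m(-2))*67 = (135 - 22*(-2))*67 = (135 + 44)*67 = 179*67 = 11993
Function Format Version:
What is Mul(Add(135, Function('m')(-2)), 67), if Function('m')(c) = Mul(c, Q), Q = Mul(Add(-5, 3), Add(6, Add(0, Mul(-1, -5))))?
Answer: 11993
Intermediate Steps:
Q = -22 (Q = Mul(-2, Add(6, Add(0, 5))) = Mul(-2, Add(6, 5)) = Mul(-2, 11) = -22)
Function('m')(c) = Mul(-22, c) (Function('m')(c) = Mul(c, -22) = Mul(-22, c))
Mul(Add(135, Function('m')(-2)), 67) = Mul(Add(135, Mul(-22, -2)), 67) = Mul(Add(135, 44), 67) = Mul(179, 67) = 11993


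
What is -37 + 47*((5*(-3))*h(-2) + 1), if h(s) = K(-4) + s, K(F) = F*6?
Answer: 18340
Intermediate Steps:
K(F) = 6*F
h(s) = -24 + s (h(s) = 6*(-4) + s = -24 + s)
-37 + 47*((5*(-3))*h(-2) + 1) = -37 + 47*((5*(-3))*(-24 - 2) + 1) = -37 + 47*(-15*(-26) + 1) = -37 + 47*(390 + 1) = -37 + 47*391 = -37 + 18377 = 18340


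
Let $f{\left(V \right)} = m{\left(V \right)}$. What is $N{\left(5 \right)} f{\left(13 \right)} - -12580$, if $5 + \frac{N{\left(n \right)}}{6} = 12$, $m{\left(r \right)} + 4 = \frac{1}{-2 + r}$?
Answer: $\frac{136574}{11} \approx 12416.0$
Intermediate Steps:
$m{\left(r \right)} = -4 + \frac{1}{-2 + r}$
$f{\left(V \right)} = \frac{9 - 4 V}{-2 + V}$
$N{\left(n \right)} = 42$ ($N{\left(n \right)} = -30 + 6 \cdot 12 = -30 + 72 = 42$)
$N{\left(5 \right)} f{\left(13 \right)} - -12580 = 42 \frac{9 - 52}{-2 + 13} - -12580 = 42 \frac{9 - 52}{11} + 12580 = 42 \cdot \frac{1}{11} \left(-43\right) + 12580 = 42 \left(- \frac{43}{11}\right) + 12580 = - \frac{1806}{11} + 12580 = \frac{136574}{11}$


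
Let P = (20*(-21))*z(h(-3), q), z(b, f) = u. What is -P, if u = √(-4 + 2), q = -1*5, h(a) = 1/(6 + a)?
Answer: 420*I*√2 ≈ 593.97*I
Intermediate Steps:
q = -5
u = I*√2 (u = √(-2) = I*√2 ≈ 1.4142*I)
z(b, f) = I*√2
P = -420*I*√2 (P = (20*(-21))*(I*√2) = -420*I*√2 ≈ -593.97*I)
-P = -(-420)*I*√2 = 420*I*√2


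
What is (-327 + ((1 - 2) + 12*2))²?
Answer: 92416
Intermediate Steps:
(-327 + ((1 - 2) + 12*2))² = (-327 + (-1 + 24))² = (-327 + 23)² = (-304)² = 92416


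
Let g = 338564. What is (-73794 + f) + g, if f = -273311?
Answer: -8541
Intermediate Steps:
(-73794 + f) + g = (-73794 - 273311) + 338564 = -347105 + 338564 = -8541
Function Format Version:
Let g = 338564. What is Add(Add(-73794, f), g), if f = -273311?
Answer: -8541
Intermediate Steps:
Add(Add(-73794, f), g) = Add(Add(-73794, -273311), 338564) = Add(-347105, 338564) = -8541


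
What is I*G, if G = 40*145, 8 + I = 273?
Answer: 1537000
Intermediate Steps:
I = 265 (I = -8 + 273 = 265)
G = 5800
I*G = 265*5800 = 1537000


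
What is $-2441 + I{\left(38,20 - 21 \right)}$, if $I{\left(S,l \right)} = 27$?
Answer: $-2414$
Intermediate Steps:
$-2441 + I{\left(38,20 - 21 \right)} = -2441 + 27 = -2414$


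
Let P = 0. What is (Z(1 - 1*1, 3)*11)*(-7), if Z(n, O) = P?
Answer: 0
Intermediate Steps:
Z(n, O) = 0
(Z(1 - 1*1, 3)*11)*(-7) = (0*11)*(-7) = 0*(-7) = 0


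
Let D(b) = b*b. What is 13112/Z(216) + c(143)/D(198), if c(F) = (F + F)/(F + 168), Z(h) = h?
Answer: 33642127/554202 ≈ 60.704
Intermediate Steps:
D(b) = b**2
c(F) = 2*F/(168 + F) (c(F) = (2*F)/(168 + F) = 2*F/(168 + F))
13112/Z(216) + c(143)/D(198) = 13112/216 + (2*143/(168 + 143))/(198**2) = 13112*(1/216) + (2*143/311)/39204 = 1639/27 + (2*143*(1/311))*(1/39204) = 1639/27 + (286/311)*(1/39204) = 1639/27 + 13/554202 = 33642127/554202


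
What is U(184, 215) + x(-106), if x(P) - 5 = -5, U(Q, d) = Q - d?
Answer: -31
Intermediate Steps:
x(P) = 0 (x(P) = 5 - 5 = 0)
U(184, 215) + x(-106) = (184 - 1*215) + 0 = (184 - 215) + 0 = -31 + 0 = -31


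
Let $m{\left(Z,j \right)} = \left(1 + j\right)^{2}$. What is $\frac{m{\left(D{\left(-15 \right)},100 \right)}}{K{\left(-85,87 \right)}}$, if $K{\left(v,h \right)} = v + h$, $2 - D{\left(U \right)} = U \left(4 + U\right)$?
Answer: $\frac{10201}{2} \approx 5100.5$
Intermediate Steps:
$D{\left(U \right)} = 2 - U \left(4 + U\right)$
$K{\left(v,h \right)} = h + v$
$\frac{m{\left(D{\left(-15 \right)},100 \right)}}{K{\left(-85,87 \right)}} = \frac{\left(1 + 100\right)^{2}}{87 - 85} = \frac{101^{2}}{2} = 10201 \cdot \frac{1}{2} = \frac{10201}{2}$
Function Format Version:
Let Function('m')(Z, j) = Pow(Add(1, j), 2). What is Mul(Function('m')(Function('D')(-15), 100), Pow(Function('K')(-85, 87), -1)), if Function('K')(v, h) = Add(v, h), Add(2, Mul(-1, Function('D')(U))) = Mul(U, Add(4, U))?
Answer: Rational(10201, 2) ≈ 5100.5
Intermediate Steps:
Function('D')(U) = Add(2, Mul(-1, U, Add(4, U))) (Function('D')(U) = Add(2, Mul(-1, Mul(U, Add(4, U)))) = Add(2, Mul(-1, U, Add(4, U))))
Function('K')(v, h) = Add(h, v)
Mul(Function('m')(Function('D')(-15), 100), Pow(Function('K')(-85, 87), -1)) = Mul(Pow(Add(1, 100), 2), Pow(Add(87, -85), -1)) = Mul(Pow(101, 2), Pow(2, -1)) = Mul(10201, Rational(1, 2)) = Rational(10201, 2)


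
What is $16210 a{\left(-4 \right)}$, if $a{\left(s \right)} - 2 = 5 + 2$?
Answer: $145890$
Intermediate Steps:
$a{\left(s \right)} = 9$ ($a{\left(s \right)} = 2 + \left(5 + 2\right) = 2 + 7 = 9$)
$16210 a{\left(-4 \right)} = 16210 \cdot 9 = 145890$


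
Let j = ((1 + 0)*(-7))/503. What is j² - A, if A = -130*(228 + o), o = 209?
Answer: 14373441339/253009 ≈ 56810.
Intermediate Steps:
j = -7/503 (j = (1*(-7))*(1/503) = -7*1/503 = -7/503 ≈ -0.013917)
A = -56810 (A = -130*(228 + 209) = -130*437 = -56810)
j² - A = (-7/503)² - 1*(-56810) = 49/253009 + 56810 = 14373441339/253009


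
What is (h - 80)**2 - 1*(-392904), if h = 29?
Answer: 395505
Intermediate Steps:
(h - 80)**2 - 1*(-392904) = (29 - 80)**2 - 1*(-392904) = (-51)**2 + 392904 = 2601 + 392904 = 395505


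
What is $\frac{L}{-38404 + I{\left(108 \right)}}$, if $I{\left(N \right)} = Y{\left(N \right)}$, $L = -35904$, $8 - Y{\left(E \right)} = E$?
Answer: $\frac{4488}{4813} \approx 0.93247$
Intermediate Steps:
$Y{\left(E \right)} = 8 - E$
$I{\left(N \right)} = 8 - N$
$\frac{L}{-38404 + I{\left(108 \right)}} = - \frac{35904}{-38404 + \left(8 - 108\right)} = - \frac{35904}{-38404 - 100} = - \frac{35904}{-38504} = \left(-35904\right) \left(- \frac{1}{38504}\right) = \frac{4488}{4813}$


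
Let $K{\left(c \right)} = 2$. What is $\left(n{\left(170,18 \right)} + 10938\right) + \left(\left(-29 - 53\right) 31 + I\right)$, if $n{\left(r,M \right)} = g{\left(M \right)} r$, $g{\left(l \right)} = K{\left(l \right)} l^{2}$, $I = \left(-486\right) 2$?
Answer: $117584$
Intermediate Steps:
$I = -972$
$g{\left(l \right)} = 2 l^{2}$
$n{\left(r,M \right)} = 2 r M^{2}$ ($n{\left(r,M \right)} = 2 M^{2} r = 2 r M^{2}$)
$\left(n{\left(170,18 \right)} + 10938\right) + \left(\left(-29 - 53\right) 31 + I\right) = \left(2 \cdot 170 \cdot 18^{2} + 10938\right) + \left(\left(-29 - 53\right) 31 - 972\right) = \left(2 \cdot 170 \cdot 324 + 10938\right) - 3514 = \left(110160 + 10938\right) - 3514 = 121098 - 3514 = 117584$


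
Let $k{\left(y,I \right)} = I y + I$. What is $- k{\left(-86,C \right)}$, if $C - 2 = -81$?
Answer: $-6715$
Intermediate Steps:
$C = -79$ ($C = 2 - 81 = -79$)
$k{\left(y,I \right)} = I + I y$
$- k{\left(-86,C \right)} = - \left(-79\right) \left(1 - 86\right) = - \left(-79\right) \left(-85\right) = \left(-1\right) 6715 = -6715$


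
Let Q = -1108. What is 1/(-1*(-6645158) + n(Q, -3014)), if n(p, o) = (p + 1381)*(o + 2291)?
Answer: 1/6447779 ≈ 1.5509e-7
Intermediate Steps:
n(p, o) = (1381 + p)*(2291 + o)
1/(-1*(-6645158) + n(Q, -3014)) = 1/(-1*(-6645158) + (3163871 + 1381*(-3014) + 2291*(-1108) - 3014*(-1108))) = 1/(6645158 + (3163871 - 4162334 - 2538428 + 3339512)) = 1/(6645158 - 197379) = 1/6447779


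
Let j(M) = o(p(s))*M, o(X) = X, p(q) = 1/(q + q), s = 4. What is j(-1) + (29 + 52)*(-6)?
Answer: -3889/8 ≈ -486.13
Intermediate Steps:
p(q) = 1/(2*q)
j(M) = M/8 (j(M) = ((1/2)/4)*M = ((1/2)*(1/4))*M = M/8)
j(-1) + (29 + 52)*(-6) = (1/8)*(-1) + (29 + 52)*(-6) = -1/8 + 81*(-6) = -1/8 - 486 = -3889/8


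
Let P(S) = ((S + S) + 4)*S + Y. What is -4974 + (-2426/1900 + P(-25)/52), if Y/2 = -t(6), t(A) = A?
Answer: -30587197/6175 ≈ -4953.4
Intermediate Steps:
Y = -12 (Y = 2*(-1*6) = 2*(-6) = -12)
P(S) = -12 + S*(4 + 2*S) (P(S) = ((S + S) + 4)*S - 12 = (2*S + 4)*S - 12 = (4 + 2*S)*S - 12 = S*(4 + 2*S) - 12 = -12 + S*(4 + 2*S))
-4974 + (-2426/1900 + P(-25)/52) = -4974 + (-2426/1900 + (-12 + 2*(-25)² + 4*(-25))/52) = -4974 + (-2426*1/1900 + (-12 + 2*625 - 100)*(1/52)) = -4974 + (-1213/950 + (-12 + 1250 - 100)*(1/52)) = -4974 + (-1213/950 + 1138*(1/52)) = -4974 + (-1213/950 + 569/26) = -4974 + 127253/6175 = -30587197/6175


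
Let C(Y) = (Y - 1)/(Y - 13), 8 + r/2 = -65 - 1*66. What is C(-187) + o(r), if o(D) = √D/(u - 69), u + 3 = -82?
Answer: 47/50 - I*√278/154 ≈ 0.94 - 0.10827*I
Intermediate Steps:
u = -85 (u = -3 - 82 = -85)
r = -278 (r = -16 + 2*(-65 - 1*66) = -16 + 2*(-65 - 66) = -16 + 2*(-131) = -16 - 262 = -278)
C(Y) = (-1 + Y)/(-13 + Y)
o(D) = -√D/154 (o(D) = √D/(-85 - 69) = √D/(-154) = -√D/154)
C(-187) + o(r) = (-1 - 187)/(-13 - 187) - I*√278/154 = -188/(-200) - I*√278/154 = -1/200*(-188) - I*√278/154 = 47/50 - I*√278/154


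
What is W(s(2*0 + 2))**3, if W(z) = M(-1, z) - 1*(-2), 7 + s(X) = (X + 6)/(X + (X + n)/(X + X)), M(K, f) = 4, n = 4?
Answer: 216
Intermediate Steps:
s(X) = -7 + (6 + X)/(X + (4 + X)/(2*X)) (s(X) = -7 + (X + 6)/(X + (X + 4)/(X + X)) = -7 + (6 + X)/(X + (4 + X)/((2*X))) = -7 + (6 + X)/(X + (4 + X)*(1/(2*X))) = -7 + (6 + X)/(X + (4 + X)/(2*X)))
W(z) = 6 (W(z) = 4 - 1*(-2) = 4 + 2 = 6)
W(s(2*0 + 2))**3 = 6**3 = 216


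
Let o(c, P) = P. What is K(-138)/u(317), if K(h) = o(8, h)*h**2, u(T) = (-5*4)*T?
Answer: 657018/1585 ≈ 414.52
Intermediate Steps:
u(T) = -20*T
K(h) = h**3 (K(h) = h*h**2 = h**3)
K(-138)/u(317) = (-138)**3/((-20*317)) = -2628072/(-6340) = -2628072*(-1/6340) = 657018/1585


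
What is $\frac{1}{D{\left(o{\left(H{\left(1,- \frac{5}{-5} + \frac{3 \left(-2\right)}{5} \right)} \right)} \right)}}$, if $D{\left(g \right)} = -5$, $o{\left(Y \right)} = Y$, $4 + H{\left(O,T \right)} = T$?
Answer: $- \frac{1}{5} \approx -0.2$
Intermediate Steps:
$H{\left(O,T \right)} = -4 + T$
$\frac{1}{D{\left(o{\left(H{\left(1,- \frac{5}{-5} + \frac{3 \left(-2\right)}{5} \right)} \right)} \right)}} = \frac{1}{-5} = - \frac{1}{5}$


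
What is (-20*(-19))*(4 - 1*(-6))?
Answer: 3800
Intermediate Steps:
(-20*(-19))*(4 - 1*(-6)) = 380*(4 + 6) = 380*10 = 3800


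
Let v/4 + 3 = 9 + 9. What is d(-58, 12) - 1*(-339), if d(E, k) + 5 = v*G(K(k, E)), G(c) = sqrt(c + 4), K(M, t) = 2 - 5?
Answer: 394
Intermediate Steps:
K(M, t) = -3
G(c) = sqrt(4 + c)
v = 60 (v = -12 + 4*(9 + 9) = -12 + 4*18 = -12 + 72 = 60)
d(E, k) = 55 (d(E, k) = -5 + 60*sqrt(4 - 3) = -5 + 60*sqrt(1) = -5 + 60*1 = -5 + 60 = 55)
d(-58, 12) - 1*(-339) = 55 - 1*(-339) = 55 + 339 = 394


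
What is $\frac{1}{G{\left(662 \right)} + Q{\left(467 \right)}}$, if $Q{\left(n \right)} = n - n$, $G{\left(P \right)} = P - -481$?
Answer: $\frac{1}{1143} \approx 0.00087489$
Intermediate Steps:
$G{\left(P \right)} = 481 + P$ ($G{\left(P \right)} = P + 481 = 481 + P$)
$Q{\left(n \right)} = 0$
$\frac{1}{G{\left(662 \right)} + Q{\left(467 \right)}} = \frac{1}{\left(481 + 662\right) + 0} = \frac{1}{1143 + 0} = \frac{1}{1143}$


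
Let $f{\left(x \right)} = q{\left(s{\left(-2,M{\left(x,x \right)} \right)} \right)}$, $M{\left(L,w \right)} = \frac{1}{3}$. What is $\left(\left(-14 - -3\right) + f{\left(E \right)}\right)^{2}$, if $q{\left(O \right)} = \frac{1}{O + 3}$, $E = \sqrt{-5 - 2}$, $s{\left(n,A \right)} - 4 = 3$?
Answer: $\frac{11881}{100} \approx 118.81$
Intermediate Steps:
$M{\left(L,w \right)} = \frac{1}{3}$
$s{\left(n,A \right)} = 7$ ($s{\left(n,A \right)} = 4 + 3 = 7$)
$E = i \sqrt{7}$ ($E = \sqrt{-7} = i \sqrt{7} \approx 2.6458 i$)
$q{\left(O \right)} = \frac{1}{3 + O}$
$f{\left(x \right)} = \frac{1}{10}$ ($f{\left(x \right)} = \frac{1}{3 + 7} = \frac{1}{10}$)
$\left(\left(-14 - -3\right) + f{\left(E \right)}\right)^{2} = \left(\left(-14 - -3\right) + \frac{1}{10}\right)^{2} = \left(\left(-14 + 3\right) + \frac{1}{10}\right)^{2} = \left(-11 + \frac{1}{10}\right)^{2} = \left(- \frac{109}{10}\right)^{2} = \frac{11881}{100}$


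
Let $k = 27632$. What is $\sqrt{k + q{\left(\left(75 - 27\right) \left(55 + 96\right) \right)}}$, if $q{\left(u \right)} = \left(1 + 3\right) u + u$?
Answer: $8 \sqrt{998} \approx 252.73$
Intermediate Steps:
$q{\left(u \right)} = 5 u$ ($q{\left(u \right)} = 4 u + u = 5 u$)
$\sqrt{k + q{\left(\left(75 - 27\right) \left(55 + 96\right) \right)}} = \sqrt{27632 + 5 \left(75 - 27\right) \left(55 + 96\right)} = \sqrt{27632 + 5 \cdot 48 \cdot 151} = \sqrt{27632 + 5 \cdot 7248} = \sqrt{27632 + 36240} = \sqrt{63872} = 8 \sqrt{998}$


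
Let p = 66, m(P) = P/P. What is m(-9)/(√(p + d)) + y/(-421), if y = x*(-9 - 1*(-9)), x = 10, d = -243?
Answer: -I*√177/177 ≈ -0.075165*I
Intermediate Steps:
m(P) = 1
y = 0 (y = 10*(-9 - 1*(-9)) = 10*(-9 + 9) = 10*0 = 0)
m(-9)/(√(p + d)) + y/(-421) = 1/√(66 - 243) + 0/(-421) = 1/√(-177) + 0*(-1/421) = 1/(I*√177) + 0 = 1*(-I*√177/177) + 0 = -I*√177/177 + 0 = -I*√177/177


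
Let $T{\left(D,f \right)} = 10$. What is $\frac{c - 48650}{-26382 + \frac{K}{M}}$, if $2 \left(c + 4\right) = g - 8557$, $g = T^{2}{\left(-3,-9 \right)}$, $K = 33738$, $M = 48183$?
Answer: $\frac{154426515}{77038192} \approx 2.0045$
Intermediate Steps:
$g = 100$ ($g = 10^{2} = 100$)
$c = - \frac{8465}{2}$ ($c = -4 + \frac{100 - 8557}{2} = -4 + \frac{1}{2} \left(-8457\right) = -4 - \frac{8457}{2} = - \frac{8465}{2} \approx -4232.5$)
$\frac{c - 48650}{-26382 + \frac{K}{M}} = \frac{- \frac{8465}{2} - 48650}{-26382 + \frac{33738}{48183}} = - \frac{105765}{2 \left(-26382 + 33738 \cdot \frac{1}{48183}\right)} = - \frac{105765}{2 \left(-26382 + \frac{11246}{16061}\right)} = - \frac{105765}{2 \left(- \frac{423710056}{16061}\right)} = \left(- \frac{105765}{2}\right) \left(- \frac{16061}{423710056}\right) = \frac{154426515}{77038192}$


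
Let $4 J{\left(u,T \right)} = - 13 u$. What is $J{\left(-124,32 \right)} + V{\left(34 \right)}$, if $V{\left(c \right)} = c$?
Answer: $437$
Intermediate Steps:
$J{\left(u,T \right)} = - \frac{13 u}{4}$ ($J{\left(u,T \right)} = \frac{\left(-13\right) u}{4} = - \frac{13 u}{4}$)
$J{\left(-124,32 \right)} + V{\left(34 \right)} = \left(- \frac{13}{4}\right) \left(-124\right) + 34 = 403 + 34 = 437$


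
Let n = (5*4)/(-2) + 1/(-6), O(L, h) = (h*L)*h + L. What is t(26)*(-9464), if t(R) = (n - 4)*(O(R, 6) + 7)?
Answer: 129917060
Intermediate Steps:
O(L, h) = L + L*h² (O(L, h) = (L*h)*h + L = L*h² + L = L + L*h²)
n = -61/6 (n = 20*(-½) + 1*(-⅙) = -10 - ⅙ = -61/6 ≈ -10.167)
t(R) = -595/6 - 3145*R/6 (t(R) = (-61/6 - 4)*(R*(1 + 6²) + 7) = -85*(R*(1 + 36) + 7)/6 = -85*(R*37 + 7)/6 = -85*(37*R + 7)/6 = -85*(7 + 37*R)/6 = -595/6 - 3145*R/6)
t(26)*(-9464) = (-595/6 - 3145/6*26)*(-9464) = (-595/6 - 40885/3)*(-9464) = -27455/2*(-9464) = 129917060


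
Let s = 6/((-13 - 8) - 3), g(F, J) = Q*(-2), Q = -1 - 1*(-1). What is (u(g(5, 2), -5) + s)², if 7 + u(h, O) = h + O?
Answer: 2401/16 ≈ 150.06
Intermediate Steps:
Q = 0 (Q = -1 + 1 = 0)
g(F, J) = 0 (g(F, J) = 0*(-2) = 0)
s = -¼ (s = 6/(-21 - 3) = 6/(-24) = 6*(-1/24) = -¼ ≈ -0.25000)
u(h, O) = -7 + O + h (u(h, O) = -7 + (h + O) = -7 + (O + h) = -7 + O + h)
(u(g(5, 2), -5) + s)² = ((-7 - 5 + 0) - ¼)² = (-12 - ¼)² = (-49/4)² = 2401/16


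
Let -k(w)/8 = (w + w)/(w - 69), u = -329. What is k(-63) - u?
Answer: 3535/11 ≈ 321.36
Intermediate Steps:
k(w) = -16*w/(-69 + w) (k(w) = -8*(w + w)/(w - 69) = -8*2*w/(-69 + w) = -16*w/(-69 + w))
k(-63) - u = -16*(-63)/(-69 - 63) - 1*(-329) = -16*(-63)/(-132) + 329 = -16*(-63)*(-1/132) + 329 = -84/11 + 329 = 3535/11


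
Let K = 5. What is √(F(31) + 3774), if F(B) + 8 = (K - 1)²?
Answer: √3782 ≈ 61.498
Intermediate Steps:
F(B) = 8 (F(B) = -8 + (5 - 1)² = -8 + 4² = -8 + 16 = 8)
√(F(31) + 3774) = √(8 + 3774) = √3782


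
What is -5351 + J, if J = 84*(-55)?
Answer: -9971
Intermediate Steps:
J = -4620
-5351 + J = -5351 - 4620 = -9971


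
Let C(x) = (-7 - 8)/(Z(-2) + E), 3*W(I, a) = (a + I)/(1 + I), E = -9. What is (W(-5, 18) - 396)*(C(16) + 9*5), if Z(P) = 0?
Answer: -166775/9 ≈ -18531.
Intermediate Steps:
W(I, a) = (I + a)/(3*(1 + I)) (W(I, a) = ((a + I)/(1 + I))/3 = ((I + a)/(1 + I))/3 = (I + a)/(3*(1 + I)))
C(x) = 5/3 (C(x) = (-7 - 8)/(0 - 9) = -15/(-9) = -15*(-⅑) = 5/3)
(W(-5, 18) - 396)*(C(16) + 9*5) = ((-5 + 18)/(3*(1 - 5)) - 396)*(5/3 + 9*5) = ((⅓)*13/(-4) - 396)*(5/3 + 45) = ((⅓)*(-¼)*13 - 396)*(140/3) = (-13/12 - 396)*(140/3) = -4765/12*140/3 = -166775/9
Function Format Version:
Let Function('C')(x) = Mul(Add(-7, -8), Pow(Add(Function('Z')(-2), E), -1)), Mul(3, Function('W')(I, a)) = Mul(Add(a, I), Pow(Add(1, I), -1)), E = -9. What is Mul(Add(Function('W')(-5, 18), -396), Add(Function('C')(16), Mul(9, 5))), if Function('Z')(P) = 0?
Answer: Rational(-166775, 9) ≈ -18531.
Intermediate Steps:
Function('W')(I, a) = Mul(Rational(1, 3), Pow(Add(1, I), -1), Add(I, a)) (Function('W')(I, a) = Mul(Rational(1, 3), Mul(Add(a, I), Pow(Add(1, I), -1))) = Mul(Rational(1, 3), Mul(Add(I, a), Pow(Add(1, I), -1))) = Mul(Rational(1, 3), Mul(Pow(Add(1, I), -1), Add(I, a))) = Mul(Rational(1, 3), Pow(Add(1, I), -1), Add(I, a)))
Function('C')(x) = Rational(5, 3) (Function('C')(x) = Mul(Add(-7, -8), Pow(Add(0, -9), -1)) = Mul(-15, Pow(-9, -1)) = Mul(-15, Rational(-1, 9)) = Rational(5, 3))
Mul(Add(Function('W')(-5, 18), -396), Add(Function('C')(16), Mul(9, 5))) = Mul(Add(Mul(Rational(1, 3), Pow(Add(1, -5), -1), Add(-5, 18)), -396), Add(Rational(5, 3), Mul(9, 5))) = Mul(Add(Mul(Rational(1, 3), Pow(-4, -1), 13), -396), Add(Rational(5, 3), 45)) = Mul(Add(Mul(Rational(1, 3), Rational(-1, 4), 13), -396), Rational(140, 3)) = Mul(Add(Rational(-13, 12), -396), Rational(140, 3)) = Mul(Rational(-4765, 12), Rational(140, 3)) = Rational(-166775, 9)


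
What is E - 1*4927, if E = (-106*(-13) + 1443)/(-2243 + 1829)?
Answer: -2042599/414 ≈ -4933.8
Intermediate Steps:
E = -2821/414 (E = (1378 + 1443)/(-414) = 2821*(-1/414) = -2821/414 ≈ -6.8140)
E - 1*4927 = -2821/414 - 1*4927 = -2821/414 - 4927 = -2042599/414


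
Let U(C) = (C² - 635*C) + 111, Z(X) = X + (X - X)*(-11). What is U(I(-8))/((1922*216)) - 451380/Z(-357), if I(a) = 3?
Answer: 20821185835/16467696 ≈ 1264.4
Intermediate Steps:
Z(X) = X (Z(X) = X + 0*(-11) = X + 0 = X)
U(C) = 111 + C² - 635*C
U(I(-8))/((1922*216)) - 451380/Z(-357) = (111 + 3² - 635*3)/((1922*216)) - 451380/(-357) = (111 + 9 - 1905)/415152 - 451380*(-1/357) = -1785*1/415152 + 150460/119 = -595/138384 + 150460/119 = 20821185835/16467696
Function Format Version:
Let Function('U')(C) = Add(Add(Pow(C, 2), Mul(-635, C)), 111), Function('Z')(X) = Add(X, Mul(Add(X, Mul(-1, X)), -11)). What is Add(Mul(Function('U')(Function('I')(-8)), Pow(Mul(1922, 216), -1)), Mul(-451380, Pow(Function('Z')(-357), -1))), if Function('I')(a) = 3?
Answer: Rational(20821185835, 16467696) ≈ 1264.4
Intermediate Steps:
Function('Z')(X) = X (Function('Z')(X) = Add(X, Mul(0, -11)) = Add(X, 0) = X)
Function('U')(C) = Add(111, Pow(C, 2), Mul(-635, C))
Add(Mul(Function('U')(Function('I')(-8)), Pow(Mul(1922, 216), -1)), Mul(-451380, Pow(Function('Z')(-357), -1))) = Add(Mul(Add(111, Pow(3, 2), Mul(-635, 3)), Pow(Mul(1922, 216), -1)), Mul(-451380, Pow(-357, -1))) = Add(Mul(Add(111, 9, -1905), Pow(415152, -1)), Mul(-451380, Rational(-1, 357))) = Add(Mul(-1785, Rational(1, 415152)), Rational(150460, 119)) = Add(Rational(-595, 138384), Rational(150460, 119)) = Rational(20821185835, 16467696)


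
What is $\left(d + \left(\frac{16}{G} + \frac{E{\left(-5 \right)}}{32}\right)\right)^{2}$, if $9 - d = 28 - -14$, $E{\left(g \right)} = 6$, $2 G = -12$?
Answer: $\frac{2900209}{2304} \approx 1258.8$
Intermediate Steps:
$G = -6$ ($G = \frac{1}{2} \left(-12\right) = -6$)
$d = -33$ ($d = 9 - \left(28 - -14\right) = 9 - \left(28 + 14\right) = 9 - 42 = -33$)
$\left(d + \left(\frac{16}{G} + \frac{E{\left(-5 \right)}}{32}\right)\right)^{2} = \left(-33 + \left(\frac{16}{-6} + \frac{6}{32}\right)\right)^{2} = \left(-33 + \left(16 \left(- \frac{1}{6}\right) + 6 \cdot \frac{1}{32}\right)\right)^{2} = \left(-33 + \left(- \frac{8}{3} + \frac{3}{16}\right)\right)^{2} = \left(-33 - \frac{119}{48}\right)^{2} = \left(- \frac{1703}{48}\right)^{2} = \frac{2900209}{2304}$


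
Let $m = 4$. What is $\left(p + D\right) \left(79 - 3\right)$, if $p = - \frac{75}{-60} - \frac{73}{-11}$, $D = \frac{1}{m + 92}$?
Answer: $\frac{158441}{264} \approx 600.16$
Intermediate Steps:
$D = \frac{1}{96}$ ($D = \frac{1}{4 + 92} = \frac{1}{96} \approx 0.010417$)
$p = \frac{347}{44}$ ($p = \left(-75\right) \left(- \frac{1}{60}\right) - - \frac{73}{11} = \frac{5}{4} + \frac{73}{11} = \frac{347}{44} \approx 7.8864$)
$\left(p + D\right) \left(79 - 3\right) = \left(\frac{347}{44} + \frac{1}{96}\right) \left(79 - 3\right) = \frac{8339 \left(79 + \left(-5 + 2\right)\right)}{1056} = \frac{8339 \left(79 - 3\right)}{1056} = \frac{8339}{1056} \cdot 76 = \frac{158441}{264}$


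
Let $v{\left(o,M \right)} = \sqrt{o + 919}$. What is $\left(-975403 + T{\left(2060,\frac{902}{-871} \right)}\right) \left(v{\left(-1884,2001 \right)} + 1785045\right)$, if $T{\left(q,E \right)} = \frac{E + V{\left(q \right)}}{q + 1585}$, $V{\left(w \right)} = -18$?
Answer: $- \frac{368517135605586895}{211653} - \frac{619340916793 i \sqrt{965}}{634959} \approx -1.7411 \cdot 10^{12} - 3.03 \cdot 10^{7} i$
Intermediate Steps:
$v{\left(o,M \right)} = \sqrt{919 + o}$
$T{\left(q,E \right)} = \frac{-18 + E}{1585 + q}$ ($T{\left(q,E \right)} = \frac{E - 18}{q + 1585} = \frac{-18 + E}{1585 + q}$)
$\left(-975403 + T{\left(2060,\frac{902}{-871} \right)}\right) \left(v{\left(-1884,2001 \right)} + 1785045\right) = \left(-975403 + \frac{-18 + \frac{902}{-871}}{1585 + 2060}\right) \left(\sqrt{919 - 1884} + 1785045\right) = \left(-975403 + \frac{-18 + 902 \left(- \frac{1}{871}\right)}{3645}\right) \left(\sqrt{-965} + 1785045\right) = \left(-975403 + \frac{-18 - \frac{902}{871}}{3645}\right) \left(i \sqrt{965} + 1785045\right) = \left(-975403 + \frac{1}{3645} \left(- \frac{16580}{871}\right)\right) \left(1785045 + i \sqrt{965}\right) = \left(-975403 - \frac{3316}{634959}\right) \left(1785045 + i \sqrt{965}\right) = - \frac{619340916793 \left(1785045 + i \sqrt{965}\right)}{634959} = - \frac{368517135605586895}{211653} - \frac{619340916793 i \sqrt{965}}{634959}$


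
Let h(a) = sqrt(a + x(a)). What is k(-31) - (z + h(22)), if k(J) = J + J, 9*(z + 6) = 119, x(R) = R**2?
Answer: -623/9 - sqrt(506) ≈ -91.717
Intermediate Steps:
z = 65/9 (z = -6 + (1/9)*119 = -6 + 119/9 = 65/9 ≈ 7.2222)
k(J) = 2*J
h(a) = sqrt(a + a**2)
k(-31) - (z + h(22)) = 2*(-31) - (65/9 + sqrt(22*(1 + 22))) = -62 - (65/9 + sqrt(22*23)) = -62 - (65/9 + sqrt(506)) = -62 + (-65/9 - sqrt(506)) = -623/9 - sqrt(506)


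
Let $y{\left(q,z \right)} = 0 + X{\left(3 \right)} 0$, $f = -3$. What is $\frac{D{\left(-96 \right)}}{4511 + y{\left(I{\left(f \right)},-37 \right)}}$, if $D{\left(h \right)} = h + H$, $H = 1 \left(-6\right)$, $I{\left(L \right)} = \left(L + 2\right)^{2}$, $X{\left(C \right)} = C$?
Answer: $- \frac{102}{4511} \approx -0.022611$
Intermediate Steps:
$I{\left(L \right)} = \left(2 + L\right)^{2}$
$y{\left(q,z \right)} = 0$ ($y{\left(q,z \right)} = 0 + 3 \cdot 0 = 0 + 0 = 0$)
$H = -6$
$D{\left(h \right)} = -6 + h$ ($D{\left(h \right)} = h - 6 = -6 + h$)
$\frac{D{\left(-96 \right)}}{4511 + y{\left(I{\left(f \right)},-37 \right)}} = \frac{-6 - 96}{4511 + 0} = - \frac{102}{4511}$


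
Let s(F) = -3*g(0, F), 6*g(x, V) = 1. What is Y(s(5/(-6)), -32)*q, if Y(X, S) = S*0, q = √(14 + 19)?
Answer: 0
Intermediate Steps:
g(x, V) = ⅙ (g(x, V) = (⅙)*1 = ⅙)
s(F) = -½ (s(F) = -3*⅙ = -½)
q = √33 ≈ 5.7446
Y(X, S) = 0
Y(s(5/(-6)), -32)*q = 0*√33 = 0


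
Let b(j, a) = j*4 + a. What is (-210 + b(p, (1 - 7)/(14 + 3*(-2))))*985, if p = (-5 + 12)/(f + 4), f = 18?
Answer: -9078745/44 ≈ -2.0634e+5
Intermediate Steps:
p = 7/22 (p = (-5 + 12)/(18 + 4) = 7/22 ≈ 0.31818)
b(j, a) = a + 4*j (b(j, a) = 4*j + a = a + 4*j)
(-210 + b(p, (1 - 7)/(14 + 3*(-2))))*985 = (-210 + ((1 - 7)/(14 + 3*(-2)) + 4*(7/22)))*985 = (-210 + (-6/(14 - 6) + 14/11))*985 = (-210 + (-6/8 + 14/11))*985 = (-210 + (-6*⅛ + 14/11))*985 = (-210 + (-¾ + 14/11))*985 = (-210 + 23/44)*985 = -9217/44*985 = -9078745/44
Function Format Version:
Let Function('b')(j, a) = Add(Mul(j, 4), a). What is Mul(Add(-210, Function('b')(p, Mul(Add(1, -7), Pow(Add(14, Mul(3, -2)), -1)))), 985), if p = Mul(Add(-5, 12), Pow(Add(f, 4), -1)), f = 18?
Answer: Rational(-9078745, 44) ≈ -2.0634e+5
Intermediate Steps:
p = Rational(7, 22) (p = Mul(Add(-5, 12), Pow(Add(18, 4), -1)) = Mul(7, Pow(22, -1)) = Mul(7, Rational(1, 22)) = Rational(7, 22) ≈ 0.31818)
Function('b')(j, a) = Add(a, Mul(4, j)) (Function('b')(j, a) = Add(Mul(4, j), a) = Add(a, Mul(4, j)))
Mul(Add(-210, Function('b')(p, Mul(Add(1, -7), Pow(Add(14, Mul(3, -2)), -1)))), 985) = Mul(Add(-210, Add(Mul(Add(1, -7), Pow(Add(14, Mul(3, -2)), -1)), Mul(4, Rational(7, 22)))), 985) = Mul(Add(-210, Add(Mul(-6, Pow(Add(14, -6), -1)), Rational(14, 11))), 985) = Mul(Add(-210, Add(Mul(-6, Pow(8, -1)), Rational(14, 11))), 985) = Mul(Add(-210, Add(Mul(-6, Rational(1, 8)), Rational(14, 11))), 985) = Mul(Add(-210, Add(Rational(-3, 4), Rational(14, 11))), 985) = Mul(Add(-210, Rational(23, 44)), 985) = Mul(Rational(-9217, 44), 985) = Rational(-9078745, 44)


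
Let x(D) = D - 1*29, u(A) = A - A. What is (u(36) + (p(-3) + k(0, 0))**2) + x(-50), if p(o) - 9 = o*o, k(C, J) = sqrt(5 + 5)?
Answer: 255 + 36*sqrt(10) ≈ 368.84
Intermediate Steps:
k(C, J) = sqrt(10)
p(o) = 9 + o**2 (p(o) = 9 + o*o = 9 + o**2)
u(A) = 0
x(D) = -29 + D (x(D) = D - 29 = -29 + D)
(u(36) + (p(-3) + k(0, 0))**2) + x(-50) = (0 + ((9 + (-3)**2) + sqrt(10))**2) + (-29 - 50) = (0 + ((9 + 9) + sqrt(10))**2) - 79 = (0 + (18 + sqrt(10))**2) - 79 = (18 + sqrt(10))**2 - 79 = -79 + (18 + sqrt(10))**2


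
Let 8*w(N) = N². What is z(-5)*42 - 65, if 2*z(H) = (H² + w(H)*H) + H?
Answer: 215/8 ≈ 26.875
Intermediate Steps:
w(N) = N²/8
z(H) = H/2 + H²/2 + H³/16 (z(H) = ((H² + (H²/8)*H) + H)/2 = ((H² + H³/8) + H)/2 = (H + H² + H³/8)/2 = H/2 + H²/2 + H³/16)
z(-5)*42 - 65 = ((1/16)*(-5)*(8 + (-5)² + 8*(-5)))*42 - 65 = ((1/16)*(-5)*(8 + 25 - 40))*42 - 65 = ((1/16)*(-5)*(-7))*42 - 65 = (35/16)*42 - 65 = 735/8 - 65 = 215/8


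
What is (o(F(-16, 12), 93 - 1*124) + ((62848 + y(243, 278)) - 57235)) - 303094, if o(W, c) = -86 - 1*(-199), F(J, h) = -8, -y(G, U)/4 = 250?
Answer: -298368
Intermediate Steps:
y(G, U) = -1000 (y(G, U) = -4*250 = -1000)
o(W, c) = 113 (o(W, c) = -86 + 199 = 113)
(o(F(-16, 12), 93 - 1*124) + ((62848 + y(243, 278)) - 57235)) - 303094 = (113 + ((62848 - 1000) - 57235)) - 303094 = (113 + (61848 - 57235)) - 303094 = (113 + 4613) - 303094 = 4726 - 303094 = -298368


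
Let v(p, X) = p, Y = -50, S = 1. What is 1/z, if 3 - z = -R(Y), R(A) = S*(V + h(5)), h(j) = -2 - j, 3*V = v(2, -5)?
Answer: -3/10 ≈ -0.30000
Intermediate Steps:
V = ⅔ (V = (⅓)*2 = ⅔ ≈ 0.66667)
R(A) = -19/3 (R(A) = 1*(⅔ + (-2 - 1*5)) = 1*(⅔ + (-2 - 5)) = 1*(⅔ - 7) = 1*(-19/3) = -19/3)
z = -10/3 (z = 3 - (-1)*(-19)/3 = 3 - 1*19/3 = 3 - 19/3 = -10/3 ≈ -3.3333)
1/z = 1/(-10/3) = -3/10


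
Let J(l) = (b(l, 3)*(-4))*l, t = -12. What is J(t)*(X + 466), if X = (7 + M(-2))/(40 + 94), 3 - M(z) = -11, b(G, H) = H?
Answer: 4497480/67 ≈ 67127.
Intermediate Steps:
M(z) = 14 (M(z) = 3 - 1*(-11) = 3 + 11 = 14)
X = 21/134 (X = (7 + 14)/(40 + 94) = 21/134 ≈ 0.15672)
J(l) = -12*l (J(l) = (3*(-4))*l = -12*l)
J(t)*(X + 466) = (-12*(-12))*(21/134 + 466) = 144*(62465/134) = 4497480/67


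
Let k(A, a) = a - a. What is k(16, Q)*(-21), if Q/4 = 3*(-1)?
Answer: 0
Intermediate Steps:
Q = -12 (Q = 4*(3*(-1)) = 4*(-3) = -12)
k(A, a) = 0
k(16, Q)*(-21) = 0*(-21) = 0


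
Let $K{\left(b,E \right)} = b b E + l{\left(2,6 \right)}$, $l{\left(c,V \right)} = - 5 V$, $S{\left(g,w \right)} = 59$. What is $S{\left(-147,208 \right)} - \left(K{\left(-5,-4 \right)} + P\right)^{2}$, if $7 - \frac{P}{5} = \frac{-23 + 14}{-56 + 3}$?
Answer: $- \frac{25640669}{2809} \approx -9128.0$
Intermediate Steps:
$P = \frac{1810}{53}$ ($P = 35 - 5 \frac{-23 + 14}{-56 + 3} = 35 - 5 \left(- \frac{9}{-53}\right) = 35 - 5 \left(\left(-9\right) \left(- \frac{1}{53}\right)\right) = 35 - \frac{45}{53} = \frac{1810}{53} \approx 34.151$)
$K{\left(b,E \right)} = -30 + E b^{2}$ ($K{\left(b,E \right)} = b b E - 30 = b^{2} E - 30 = E b^{2} - 30 = -30 + E b^{2}$)
$S{\left(-147,208 \right)} - \left(K{\left(-5,-4 \right)} + P\right)^{2} = 59 - \left(\left(-30 - 4 \left(-5\right)^{2}\right) + \frac{1810}{53}\right)^{2} = 59 - \left(\left(-30 - 100\right) + \frac{1810}{53}\right)^{2} = 59 - \left(-130 + \frac{1810}{53}\right)^{2} = 59 - \left(- \frac{5080}{53}\right)^{2} = 59 - \frac{25806400}{2809} = - \frac{25640669}{2809}$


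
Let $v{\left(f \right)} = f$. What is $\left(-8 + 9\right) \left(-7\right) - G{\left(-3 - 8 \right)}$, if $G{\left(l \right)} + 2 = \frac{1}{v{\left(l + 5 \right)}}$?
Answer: $- \frac{29}{6} \approx -4.8333$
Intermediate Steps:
$G{\left(l \right)} = -2 + \frac{1}{5 + l}$ ($G{\left(l \right)} = -2 + \frac{1}{l + 5} = -2 + \frac{1}{5 + l}$)
$\left(-8 + 9\right) \left(-7\right) - G{\left(-3 - 8 \right)} = \left(-8 + 9\right) \left(-7\right) - \frac{-9 - 2 \left(-3 - 8\right)}{5 - 11} = 1 \left(-7\right) - \frac{-9 - -22}{5 - 11} = -7 - \frac{-9 + 22}{-6} = -7 - \left(- \frac{1}{6}\right) 13 = -7 - - \frac{13}{6} = -7 + \frac{13}{6} = - \frac{29}{6}$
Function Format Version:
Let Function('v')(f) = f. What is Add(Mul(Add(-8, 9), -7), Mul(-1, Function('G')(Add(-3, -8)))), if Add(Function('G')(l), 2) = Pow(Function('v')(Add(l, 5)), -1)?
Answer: Rational(-29, 6) ≈ -4.8333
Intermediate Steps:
Function('G')(l) = Add(-2, Pow(Add(5, l), -1)) (Function('G')(l) = Add(-2, Pow(Add(l, 5), -1)) = Add(-2, Pow(Add(5, l), -1)))
Add(Mul(Add(-8, 9), -7), Mul(-1, Function('G')(Add(-3, -8)))) = Add(Mul(Add(-8, 9), -7), Mul(-1, Mul(Pow(Add(5, Add(-3, -8)), -1), Add(-9, Mul(-2, Add(-3, -8)))))) = Add(Mul(1, -7), Mul(-1, Mul(Pow(Add(5, -11), -1), Add(-9, Mul(-2, -11))))) = Add(-7, Mul(-1, Mul(Pow(-6, -1), Add(-9, 22)))) = Add(-7, Mul(-1, Mul(Rational(-1, 6), 13))) = Add(-7, Mul(-1, Rational(-13, 6))) = Add(-7, Rational(13, 6)) = Rational(-29, 6)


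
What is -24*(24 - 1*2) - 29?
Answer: -557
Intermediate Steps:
-24*(24 - 1*2) - 29 = -24*(24 - 2) - 29 = -24*22 - 29 = -528 - 29 = -557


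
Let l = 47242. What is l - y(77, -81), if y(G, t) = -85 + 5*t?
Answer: 47732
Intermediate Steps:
l - y(77, -81) = 47242 - (-85 + 5*(-81)) = 47242 - (-85 - 405) = 47242 - 1*(-490) = 47242 + 490 = 47732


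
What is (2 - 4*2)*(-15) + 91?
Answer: 181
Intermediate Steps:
(2 - 4*2)*(-15) + 91 = (2 - 8)*(-15) + 91 = -6*(-15) + 91 = 90 + 91 = 181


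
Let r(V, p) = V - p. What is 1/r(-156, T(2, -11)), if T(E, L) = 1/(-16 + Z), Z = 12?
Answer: -4/623 ≈ -0.0064205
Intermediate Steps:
T(E, L) = -¼ (T(E, L) = 1/(-16 + 12) = 1/(-4) = -¼)
1/r(-156, T(2, -11)) = 1/(-156 - 1*(-¼)) = 1/(-156 + ¼) = 1/(-623/4) = -4/623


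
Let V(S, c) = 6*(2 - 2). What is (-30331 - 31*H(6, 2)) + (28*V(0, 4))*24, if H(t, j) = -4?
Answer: -30207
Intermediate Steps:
V(S, c) = 0 (V(S, c) = 6*0 = 0)
(-30331 - 31*H(6, 2)) + (28*V(0, 4))*24 = (-30331 - 31*(-4)) + (28*0)*24 = (-30331 + 124) + 0*24 = -30207 + 0 = -30207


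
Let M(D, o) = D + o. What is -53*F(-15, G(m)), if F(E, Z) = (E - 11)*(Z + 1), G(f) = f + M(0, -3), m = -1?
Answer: -4134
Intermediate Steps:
G(f) = -3 + f (G(f) = f + (0 - 3) = f - 3 = -3 + f)
F(E, Z) = (1 + Z)*(-11 + E) (F(E, Z) = (-11 + E)*(1 + Z) = (1 + Z)*(-11 + E))
-53*F(-15, G(m)) = -53*(-11 - 15 - 11*(-3 - 1) - 15*(-3 - 1)) = -53*(-11 - 15 - 11*(-4) - 15*(-4)) = -53*(-11 - 15 + 44 + 60) = -53*78 = -4134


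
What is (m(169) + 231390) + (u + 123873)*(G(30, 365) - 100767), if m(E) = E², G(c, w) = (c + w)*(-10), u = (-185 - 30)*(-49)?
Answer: -14074542585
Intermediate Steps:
u = 10535 (u = -215*(-49) = 10535)
G(c, w) = -10*c - 10*w
(m(169) + 231390) + (u + 123873)*(G(30, 365) - 100767) = (169² + 231390) + (10535 + 123873)*((-10*30 - 10*365) - 100767) = (28561 + 231390) + 134408*((-300 - 3650) - 100767) = 259951 + 134408*(-3950 - 100767) = 259951 + 134408*(-104717) = 259951 - 14074802536 = -14074542585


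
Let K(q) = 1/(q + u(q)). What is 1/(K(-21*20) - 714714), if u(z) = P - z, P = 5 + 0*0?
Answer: -5/3573569 ≈ -1.3992e-6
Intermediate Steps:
P = 5 (P = 5 + 0 = 5)
u(z) = 5 - z
K(q) = 1/5 (K(q) = 1/(q + (5 - q)) = 1/5)
1/(K(-21*20) - 714714) = 1/(1/5 - 714714) = 1/(-3573569/5) = -5/3573569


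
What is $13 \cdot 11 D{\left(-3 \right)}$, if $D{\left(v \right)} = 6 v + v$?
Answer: $-3003$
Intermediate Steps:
$D{\left(v \right)} = 7 v$
$13 \cdot 11 D{\left(-3 \right)} = 13 \cdot 11 \cdot 7 \left(-3\right) = 143 \left(-21\right) = -3003$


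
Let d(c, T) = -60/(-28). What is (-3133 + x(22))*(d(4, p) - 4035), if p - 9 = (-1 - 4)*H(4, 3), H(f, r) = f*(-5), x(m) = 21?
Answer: 87851760/7 ≈ 1.2550e+7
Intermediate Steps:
H(f, r) = -5*f
p = 109 (p = 9 + (-1 - 4)*(-5*4) = 9 - 5*(-20) = 9 + 100 = 109)
d(c, T) = 15/7 (d(c, T) = -60*(-1/28) = 15/7)
(-3133 + x(22))*(d(4, p) - 4035) = (-3133 + 21)*(15/7 - 4035) = -3112*(-28230/7) = 87851760/7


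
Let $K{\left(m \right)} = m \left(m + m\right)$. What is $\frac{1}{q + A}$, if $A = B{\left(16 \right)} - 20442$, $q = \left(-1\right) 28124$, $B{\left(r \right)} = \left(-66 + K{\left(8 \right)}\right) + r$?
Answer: $- \frac{1}{48488} \approx -2.0624 \cdot 10^{-5}$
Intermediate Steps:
$K{\left(m \right)} = 2 m^{2}$ ($K{\left(m \right)} = m 2 m = 2 m^{2}$)
$B{\left(r \right)} = 62 + r$ ($B{\left(r \right)} = \left(-66 + 2 \cdot 8^{2}\right) + r = \left(-66 + 2 \cdot 64\right) + r = \left(-66 + 128\right) + r = 62 + r$)
$q = -28124$
$A = -20364$ ($A = \left(62 + 16\right) - 20442 = 78 - 20442 = -20364$)
$\frac{1}{q + A} = \frac{1}{-28124 - 20364} = \frac{1}{-48488} = - \frac{1}{48488}$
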